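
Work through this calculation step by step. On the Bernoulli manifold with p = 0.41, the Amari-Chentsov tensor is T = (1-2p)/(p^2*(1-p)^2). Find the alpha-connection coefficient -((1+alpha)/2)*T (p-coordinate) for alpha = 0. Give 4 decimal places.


Skewness (Amari-Chentsov) tensor: T = (1-2p)/(p^2*(1-p)^2).
p = 0.41, 1-2p = 0.18, p^2 = 0.1681, (1-p)^2 = 0.3481.
T = 0.18/(0.1681 * 0.3481) = 3.076102.
In the p-coordinate, Gamma^(alpha) = Gamma^(0) - (alpha/2)*T with Gamma^(0) = (1/2)*g'(p) = -T/2,
so Gamma^(alpha) = -((1+alpha)/2)*T.
alpha = 0, -(1+alpha)/2 = -0.5.
Gamma = -0.5 * 3.076102 = -1.5381

-1.5381


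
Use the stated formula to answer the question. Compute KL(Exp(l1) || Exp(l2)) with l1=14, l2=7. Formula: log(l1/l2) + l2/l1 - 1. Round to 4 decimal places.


KL divergence for exponential family:
KL = log(l1/l2) + l2/l1 - 1.
log(14/7) = 0.693147.
7/14 = 0.5.
KL = 0.693147 + 0.5 - 1 = 0.1931

0.1931


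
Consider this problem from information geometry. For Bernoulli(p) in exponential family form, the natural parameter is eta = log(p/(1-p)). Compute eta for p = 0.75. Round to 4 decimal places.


Natural parameter for Bernoulli: eta = log(p/(1-p)).
p = 0.75, 1-p = 0.25.
p/(1-p) = 3.0.
eta = log(3.0) = 1.0986

1.0986


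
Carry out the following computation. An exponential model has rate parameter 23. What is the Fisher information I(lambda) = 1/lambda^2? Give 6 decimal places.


Fisher information for exponential: I(lambda) = 1/lambda^2.
lambda = 23, lambda^2 = 529.
I = 1/529 = 0.001890

0.001890


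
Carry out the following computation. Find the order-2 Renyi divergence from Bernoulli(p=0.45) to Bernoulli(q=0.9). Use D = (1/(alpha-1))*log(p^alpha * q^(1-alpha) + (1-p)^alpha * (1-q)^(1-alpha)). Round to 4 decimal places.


Renyi divergence of order alpha between Bernoulli distributions:
D = (1/(alpha-1))*log(p^alpha * q^(1-alpha) + (1-p)^alpha * (1-q)^(1-alpha)).
alpha = 2, p = 0.45, q = 0.9.
p^alpha * q^(1-alpha) = 0.45^2 * 0.9^-1 = 0.225.
(1-p)^alpha * (1-q)^(1-alpha) = 0.55^2 * 0.1^-1 = 3.025.
sum = 0.225 + 3.025 = 3.25.
D = (1/1)*log(3.25) = 1.1787

1.1787


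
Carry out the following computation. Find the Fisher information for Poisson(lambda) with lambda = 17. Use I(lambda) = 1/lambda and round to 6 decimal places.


Fisher information for Poisson: I(lambda) = 1/lambda.
lambda = 17.
I(lambda) = 1/17 = 0.058824

0.058824


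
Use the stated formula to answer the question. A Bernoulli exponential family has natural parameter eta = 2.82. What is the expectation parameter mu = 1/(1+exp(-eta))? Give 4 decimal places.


Dual coordinate (expectation parameter) for Bernoulli:
mu = 1/(1+exp(-eta)).
eta = 2.82.
exp(-eta) = exp(-2.82) = 0.059606.
mu = 1/(1+0.059606) = 0.9437

0.9437


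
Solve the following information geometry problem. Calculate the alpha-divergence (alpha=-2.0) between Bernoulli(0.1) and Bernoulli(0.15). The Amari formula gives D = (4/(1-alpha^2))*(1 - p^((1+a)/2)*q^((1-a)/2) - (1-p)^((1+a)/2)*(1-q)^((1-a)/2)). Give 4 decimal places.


Amari alpha-divergence:
D = (4/(1-alpha^2))*(1 - p^((1+a)/2)*q^((1-a)/2) - (1-p)^((1+a)/2)*(1-q)^((1-a)/2)).
alpha = -2.0, p = 0.1, q = 0.15.
e1 = (1+alpha)/2 = -0.5, e2 = (1-alpha)/2 = 1.5.
t1 = p^e1 * q^e2 = 0.1^-0.5 * 0.15^1.5 = 0.183712.
t2 = (1-p)^e1 * (1-q)^e2 = 0.9^-0.5 * 0.85^1.5 = 0.826052.
4/(1-alpha^2) = -1.333333.
D = -1.333333*(1 - 0.183712 - 0.826052) = 0.0130

0.0130


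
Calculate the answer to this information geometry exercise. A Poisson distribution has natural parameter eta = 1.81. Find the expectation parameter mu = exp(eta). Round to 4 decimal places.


Expectation parameter for Poisson exponential family:
mu = exp(eta).
eta = 1.81.
mu = exp(1.81) = 6.1104

6.1104


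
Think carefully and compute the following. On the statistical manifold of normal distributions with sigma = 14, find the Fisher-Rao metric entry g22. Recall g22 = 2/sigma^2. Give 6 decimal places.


For the 2-parameter normal family, the Fisher metric has:
  g11 = 1/sigma^2, g22 = 2/sigma^2.
sigma = 14, sigma^2 = 196.
g22 = 0.010204

0.010204


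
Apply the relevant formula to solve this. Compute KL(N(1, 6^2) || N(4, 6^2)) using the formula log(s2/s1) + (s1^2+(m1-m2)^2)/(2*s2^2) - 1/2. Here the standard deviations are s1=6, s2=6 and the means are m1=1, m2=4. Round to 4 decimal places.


KL divergence between normal distributions:
KL = log(s2/s1) + (s1^2 + (m1-m2)^2)/(2*s2^2) - 1/2.
log(6/6) = 0.0.
(6^2 + (1-4)^2)/(2*6^2) = (36 + 9)/72 = 0.625.
KL = 0.0 + 0.625 - 0.5 = 0.1250

0.1250


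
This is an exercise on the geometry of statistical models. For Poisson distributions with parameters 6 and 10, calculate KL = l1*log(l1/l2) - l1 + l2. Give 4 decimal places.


KL divergence for Poisson:
KL = l1*log(l1/l2) - l1 + l2.
l1 = 6, l2 = 10.
log(6/10) = -0.510826.
l1*log(l1/l2) = 6 * -0.510826 = -3.064954.
KL = -3.064954 - 6 + 10 = 0.9350

0.9350


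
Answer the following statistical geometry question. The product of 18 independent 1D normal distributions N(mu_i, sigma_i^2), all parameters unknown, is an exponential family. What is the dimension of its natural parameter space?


Exponential family dimension calculation:
Each univariate normal has two natural parameters (mu/sigma^2 and -1/(2 sigma^2)).
With 18 independent components, dim = 2 * 18 = 36.

36


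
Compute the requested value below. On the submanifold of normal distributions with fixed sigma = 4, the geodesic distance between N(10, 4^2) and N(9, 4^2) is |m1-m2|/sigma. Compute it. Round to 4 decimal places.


On the fixed-variance normal subfamily, geodesic distance = |m1-m2|/sigma.
|10 - 9| = 1.
sigma = 4.
d = 1/4 = 0.2500

0.2500


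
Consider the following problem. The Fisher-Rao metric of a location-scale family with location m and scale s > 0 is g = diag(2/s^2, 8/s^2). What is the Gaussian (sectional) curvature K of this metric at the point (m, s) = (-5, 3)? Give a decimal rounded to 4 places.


The metric has the form g = (A dm^2 + B ds^2)/s^2 with A = 2, B = 8.
Substitute u = sqrt(A/B)*m: g = B*(du^2 + ds^2)/s^2, i.e. B times the
Poincare upper half-plane metric, which has constant Gaussian curvature -1.
Scaling a 2D metric by a constant c divides the Gaussian curvature by c,
so K = -1/B = -1/(8) = -0.1250 everywhere (the point (m, s) = (-5, 3) is irrelevant:
the curvature is constant).
The requested Gaussian curvature is K = -0.1250.

-0.1250


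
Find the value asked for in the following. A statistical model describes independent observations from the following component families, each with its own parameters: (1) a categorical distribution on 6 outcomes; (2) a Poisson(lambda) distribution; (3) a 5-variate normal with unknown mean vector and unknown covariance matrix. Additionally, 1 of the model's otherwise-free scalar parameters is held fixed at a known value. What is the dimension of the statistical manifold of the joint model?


The dimension of a statistical manifold equals the number of free
(independent) real parameters of the model. For a product of independent
blocks the parameter counts add.
- categorical on 6 outcomes (probabilities sum to 1): 6-1 = 5.
- Poisson (lambda): 1.
- 5-variate normal: 5 (mean) + 5*6/2 = 15 (symmetric covariance) = 20.
Total = 5 + 1 + 20 = 26.
1 parameter(s) fixed at known values: 26 - 1 = 25.
Dimension = 25

25


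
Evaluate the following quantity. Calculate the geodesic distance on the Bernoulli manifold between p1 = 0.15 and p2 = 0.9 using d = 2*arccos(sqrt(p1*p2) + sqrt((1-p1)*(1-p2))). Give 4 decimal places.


Geodesic distance on Bernoulli manifold:
d(p1,p2) = 2*arccos(sqrt(p1*p2) + sqrt((1-p1)*(1-p2))).
sqrt(p1*p2) = sqrt(0.15*0.9) = 0.367423.
sqrt((1-p1)*(1-p2)) = sqrt(0.85*0.1) = 0.291548.
arg = 0.367423 + 0.291548 = 0.658971.
d = 2*arccos(0.658971) = 1.7027

1.7027


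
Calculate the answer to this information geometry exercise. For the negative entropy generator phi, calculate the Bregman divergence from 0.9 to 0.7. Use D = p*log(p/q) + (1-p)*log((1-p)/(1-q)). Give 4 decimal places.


Bregman divergence with negative entropy generator:
D = p*log(p/q) + (1-p)*log((1-p)/(1-q)).
p = 0.9, q = 0.7.
p*log(p/q) = 0.9*log(0.9/0.7) = 0.226183.
(1-p)*log((1-p)/(1-q)) = 0.1*log(0.1/0.3) = -0.109861.
D = 0.226183 + -0.109861 = 0.1163

0.1163


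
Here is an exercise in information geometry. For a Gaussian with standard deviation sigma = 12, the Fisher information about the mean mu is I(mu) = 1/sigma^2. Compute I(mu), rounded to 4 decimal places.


The Fisher information for the mean of a normal distribution is I(mu) = 1/sigma^2.
sigma = 12, so sigma^2 = 144.
I(mu) = 1/144 = 0.0069

0.0069


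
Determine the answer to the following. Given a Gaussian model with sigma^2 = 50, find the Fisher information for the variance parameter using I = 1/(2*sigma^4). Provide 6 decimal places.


Fisher information for variance: I(sigma^2) = 1/(2*sigma^4).
sigma^2 = 50, so sigma^4 = 2500.
I = 1/(2*2500) = 1/5000 = 0.000200

0.000200


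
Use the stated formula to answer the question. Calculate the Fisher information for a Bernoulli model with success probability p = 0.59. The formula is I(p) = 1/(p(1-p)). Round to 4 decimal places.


For Bernoulli(p), Fisher information is I(p) = 1/(p*(1-p)).
p = 0.59, 1-p = 0.41.
p*(1-p) = 0.2419.
I(p) = 1/0.2419 = 4.1339

4.1339


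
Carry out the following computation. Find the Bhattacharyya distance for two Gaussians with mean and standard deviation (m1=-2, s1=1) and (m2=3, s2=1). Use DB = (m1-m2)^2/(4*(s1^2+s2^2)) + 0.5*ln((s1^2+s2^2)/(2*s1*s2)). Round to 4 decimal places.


Bhattacharyya distance between two Gaussians:
DB = (m1-m2)^2/(4*(s1^2+s2^2)) + (1/2)*ln((s1^2+s2^2)/(2*s1*s2)).
(m1-m2)^2 = (-5)^2 = 25.
s1^2+s2^2 = 1 + 1 = 2.
term1 = 25/8 = 3.125.
term2 = 0.5*ln(2/2.0) = 0.0.
DB = 3.125 + 0.0 = 3.1250

3.1250


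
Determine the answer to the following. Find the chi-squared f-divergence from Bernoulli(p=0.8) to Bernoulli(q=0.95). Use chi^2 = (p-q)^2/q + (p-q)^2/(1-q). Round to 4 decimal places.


Chi-squared divergence between Bernoulli distributions:
chi^2 = (p-q)^2/q + (p-q)^2/(1-q).
p = 0.8, q = 0.95, p-q = -0.15.
(p-q)^2 = 0.0225.
term1 = 0.0225/0.95 = 0.023684.
term2 = 0.0225/0.05 = 0.45.
chi^2 = 0.023684 + 0.45 = 0.4737

0.4737


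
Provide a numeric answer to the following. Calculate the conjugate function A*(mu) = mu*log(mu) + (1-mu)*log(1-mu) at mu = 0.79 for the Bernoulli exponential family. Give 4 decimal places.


Legendre transform for Bernoulli:
A*(mu) = mu*log(mu) + (1-mu)*log(1-mu).
mu = 0.79, 1-mu = 0.21.
mu*log(mu) = 0.79*log(0.79) = -0.186221.
(1-mu)*log(1-mu) = 0.21*log(0.21) = -0.327736.
A* = -0.186221 + -0.327736 = -0.5140

-0.5140


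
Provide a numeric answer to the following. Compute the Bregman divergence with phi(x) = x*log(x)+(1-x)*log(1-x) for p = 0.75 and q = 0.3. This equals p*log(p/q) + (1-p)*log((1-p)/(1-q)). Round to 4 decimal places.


Bregman divergence with negative entropy generator:
D = p*log(p/q) + (1-p)*log((1-p)/(1-q)).
p = 0.75, q = 0.3.
p*log(p/q) = 0.75*log(0.75/0.3) = 0.687218.
(1-p)*log((1-p)/(1-q)) = 0.25*log(0.25/0.7) = -0.257405.
D = 0.687218 + -0.257405 = 0.4298

0.4298


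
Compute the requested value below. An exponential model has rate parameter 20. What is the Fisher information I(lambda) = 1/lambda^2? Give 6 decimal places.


Fisher information for exponential: I(lambda) = 1/lambda^2.
lambda = 20, lambda^2 = 400.
I = 1/400 = 0.002500

0.002500


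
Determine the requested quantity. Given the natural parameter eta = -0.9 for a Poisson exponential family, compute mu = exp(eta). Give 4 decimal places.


Expectation parameter for Poisson exponential family:
mu = exp(eta).
eta = -0.9.
mu = exp(-0.9) = 0.4066

0.4066


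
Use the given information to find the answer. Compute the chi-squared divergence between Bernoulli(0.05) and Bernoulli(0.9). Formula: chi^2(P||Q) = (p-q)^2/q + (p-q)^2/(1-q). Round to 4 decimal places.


Chi-squared divergence between Bernoulli distributions:
chi^2 = (p-q)^2/q + (p-q)^2/(1-q).
p = 0.05, q = 0.9, p-q = -0.85.
(p-q)^2 = 0.7225.
term1 = 0.7225/0.9 = 0.802778.
term2 = 0.7225/0.1 = 7.225.
chi^2 = 0.802778 + 7.225 = 8.0278

8.0278


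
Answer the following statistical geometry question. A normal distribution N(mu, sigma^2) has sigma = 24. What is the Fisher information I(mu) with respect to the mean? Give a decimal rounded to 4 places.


The Fisher information for the mean of a normal distribution is I(mu) = 1/sigma^2.
sigma = 24, so sigma^2 = 576.
I(mu) = 1/576 = 0.0017

0.0017


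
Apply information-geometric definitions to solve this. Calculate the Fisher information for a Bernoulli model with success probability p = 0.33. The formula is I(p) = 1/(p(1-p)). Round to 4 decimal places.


For Bernoulli(p), Fisher information is I(p) = 1/(p*(1-p)).
p = 0.33, 1-p = 0.67.
p*(1-p) = 0.2211.
I(p) = 1/0.2211 = 4.5228

4.5228


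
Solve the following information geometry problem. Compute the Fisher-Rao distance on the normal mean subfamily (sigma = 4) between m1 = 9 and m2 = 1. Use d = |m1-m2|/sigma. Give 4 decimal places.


On the fixed-variance normal subfamily, geodesic distance = |m1-m2|/sigma.
|9 - 1| = 8.
sigma = 4.
d = 8/4 = 2.0000

2.0000


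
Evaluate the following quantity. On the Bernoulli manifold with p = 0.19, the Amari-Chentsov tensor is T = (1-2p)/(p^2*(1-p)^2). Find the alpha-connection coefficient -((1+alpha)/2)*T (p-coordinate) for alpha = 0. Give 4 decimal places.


Skewness (Amari-Chentsov) tensor: T = (1-2p)/(p^2*(1-p)^2).
p = 0.19, 1-2p = 0.62, p^2 = 0.0361, (1-p)^2 = 0.6561.
T = 0.62/(0.0361 * 0.6561) = 26.176673.
In the p-coordinate, Gamma^(alpha) = Gamma^(0) - (alpha/2)*T with Gamma^(0) = (1/2)*g'(p) = -T/2,
so Gamma^(alpha) = -((1+alpha)/2)*T.
alpha = 0, -(1+alpha)/2 = -0.5.
Gamma = -0.5 * 26.176673 = -13.0883

-13.0883


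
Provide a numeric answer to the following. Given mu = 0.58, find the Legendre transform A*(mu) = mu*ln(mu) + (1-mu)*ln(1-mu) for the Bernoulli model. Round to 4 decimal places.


Legendre transform for Bernoulli:
A*(mu) = mu*log(mu) + (1-mu)*log(1-mu).
mu = 0.58, 1-mu = 0.42.
mu*log(mu) = 0.58*log(0.58) = -0.315942.
(1-mu)*log(1-mu) = 0.42*log(0.42) = -0.36435.
A* = -0.315942 + -0.36435 = -0.6803

-0.6803


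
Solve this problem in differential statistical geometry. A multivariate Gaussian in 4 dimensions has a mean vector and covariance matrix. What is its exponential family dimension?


Exponential family dimension calculation:
For 4-dim MVN: mean has 4 params, covariance has 4*5/2 = 10 unique entries.
Total dim = 4 + 10 = 14.

14


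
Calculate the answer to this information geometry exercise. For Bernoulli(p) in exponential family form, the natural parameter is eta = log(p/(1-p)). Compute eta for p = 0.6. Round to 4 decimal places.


Natural parameter for Bernoulli: eta = log(p/(1-p)).
p = 0.6, 1-p = 0.4.
p/(1-p) = 1.5.
eta = log(1.5) = 0.4055

0.4055


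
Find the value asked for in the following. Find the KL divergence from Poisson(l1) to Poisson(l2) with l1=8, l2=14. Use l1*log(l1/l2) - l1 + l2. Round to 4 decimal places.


KL divergence for Poisson:
KL = l1*log(l1/l2) - l1 + l2.
l1 = 8, l2 = 14.
log(8/14) = -0.559616.
l1*log(l1/l2) = 8 * -0.559616 = -4.476926.
KL = -4.476926 - 8 + 14 = 1.5231

1.5231


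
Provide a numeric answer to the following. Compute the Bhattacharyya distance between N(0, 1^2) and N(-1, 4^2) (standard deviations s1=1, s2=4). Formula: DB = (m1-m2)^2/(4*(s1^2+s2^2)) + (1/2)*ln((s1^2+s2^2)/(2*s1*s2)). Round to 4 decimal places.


Bhattacharyya distance between two Gaussians:
DB = (m1-m2)^2/(4*(s1^2+s2^2)) + (1/2)*ln((s1^2+s2^2)/(2*s1*s2)).
(m1-m2)^2 = (1)^2 = 1.
s1^2+s2^2 = 1 + 16 = 17.
term1 = 1/68 = 0.014706.
term2 = 0.5*ln(17/8.0) = 0.376886.
DB = 0.014706 + 0.376886 = 0.3916

0.3916


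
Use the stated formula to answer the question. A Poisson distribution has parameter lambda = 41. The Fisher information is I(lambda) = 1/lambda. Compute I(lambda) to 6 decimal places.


Fisher information for Poisson: I(lambda) = 1/lambda.
lambda = 41.
I(lambda) = 1/41 = 0.024390

0.024390


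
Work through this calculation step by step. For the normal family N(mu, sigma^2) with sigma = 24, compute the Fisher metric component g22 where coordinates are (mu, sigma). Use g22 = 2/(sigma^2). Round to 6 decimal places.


For the 2-parameter normal family, the Fisher metric has:
  g11 = 1/sigma^2, g22 = 2/sigma^2.
sigma = 24, sigma^2 = 576.
g22 = 0.003472

0.003472


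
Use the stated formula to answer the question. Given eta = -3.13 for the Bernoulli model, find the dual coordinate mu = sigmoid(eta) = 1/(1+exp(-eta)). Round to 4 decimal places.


Dual coordinate (expectation parameter) for Bernoulli:
mu = 1/(1+exp(-eta)).
eta = -3.13.
exp(-eta) = exp(3.13) = 22.87398.
mu = 1/(1+22.87398) = 0.0419

0.0419


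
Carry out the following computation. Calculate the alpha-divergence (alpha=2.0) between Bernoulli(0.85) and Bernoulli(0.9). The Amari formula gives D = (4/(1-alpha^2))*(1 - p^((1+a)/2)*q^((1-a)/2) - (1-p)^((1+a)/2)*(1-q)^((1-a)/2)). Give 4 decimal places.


Amari alpha-divergence:
D = (4/(1-alpha^2))*(1 - p^((1+a)/2)*q^((1-a)/2) - (1-p)^((1+a)/2)*(1-q)^((1-a)/2)).
alpha = 2.0, p = 0.85, q = 0.9.
e1 = (1+alpha)/2 = 1.5, e2 = (1-alpha)/2 = -0.5.
t1 = p^e1 * q^e2 = 0.85^1.5 * 0.9^-0.5 = 0.826052.
t2 = (1-p)^e1 * (1-q)^e2 = 0.15^1.5 * 0.1^-0.5 = 0.183712.
4/(1-alpha^2) = -1.333333.
D = -1.333333*(1 - 0.826052 - 0.183712) = 0.0130

0.0130


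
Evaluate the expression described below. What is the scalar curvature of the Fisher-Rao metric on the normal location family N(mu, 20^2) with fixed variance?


This family has a single free parameter, so its statistical manifold
is 1-dimensional. The Riemann curvature tensor of any 1-dimensional
Riemannian manifold vanishes identically, so R = 0.

0


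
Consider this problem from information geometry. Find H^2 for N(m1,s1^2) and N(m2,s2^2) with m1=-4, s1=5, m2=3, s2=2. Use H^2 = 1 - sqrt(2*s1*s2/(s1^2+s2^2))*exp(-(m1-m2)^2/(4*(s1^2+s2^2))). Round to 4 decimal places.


Squared Hellinger distance for Gaussians:
H^2 = 1 - sqrt(2*s1*s2/(s1^2+s2^2)) * exp(-(m1-m2)^2/(4*(s1^2+s2^2))).
s1^2 = 25, s2^2 = 4, s1^2+s2^2 = 29.
sqrt(2*5*2/(29)) = 0.830455.
(m1-m2)^2 = (-7)^2 = 49.
exp(-49/(4*29)) = exp(-0.422414) = 0.655463.
H^2 = 1 - 0.830455*0.655463 = 0.4557

0.4557


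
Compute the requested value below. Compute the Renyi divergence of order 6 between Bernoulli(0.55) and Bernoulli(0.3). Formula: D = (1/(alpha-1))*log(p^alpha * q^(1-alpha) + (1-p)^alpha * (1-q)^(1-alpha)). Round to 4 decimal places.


Renyi divergence of order alpha between Bernoulli distributions:
D = (1/(alpha-1))*log(p^alpha * q^(1-alpha) + (1-p)^alpha * (1-q)^(1-alpha)).
alpha = 6, p = 0.55, q = 0.3.
p^alpha * q^(1-alpha) = 0.55^6 * 0.3^-5 = 11.39121.
(1-p)^alpha * (1-q)^(1-alpha) = 0.45^6 * 0.7^-5 = 0.049407.
sum = 11.39121 + 0.049407 = 11.440617.
D = (1/5)*log(11.440617) = 0.4874

0.4874


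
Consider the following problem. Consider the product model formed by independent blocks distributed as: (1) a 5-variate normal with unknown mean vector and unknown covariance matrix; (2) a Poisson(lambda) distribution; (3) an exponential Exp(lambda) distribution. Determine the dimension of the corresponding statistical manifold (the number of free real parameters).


The dimension of a statistical manifold equals the number of free
(independent) real parameters of the model. For a product of independent
blocks the parameter counts add.
- 5-variate normal: 5 (mean) + 5*6/2 = 15 (symmetric covariance) = 20.
- Poisson (lambda): 1.
- exponential (lambda): 1.
Total = 20 + 1 + 1 = 22.
Dimension = 22

22


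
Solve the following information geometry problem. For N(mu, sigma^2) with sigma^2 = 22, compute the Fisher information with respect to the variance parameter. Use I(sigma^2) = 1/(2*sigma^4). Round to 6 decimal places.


Fisher information for variance: I(sigma^2) = 1/(2*sigma^4).
sigma^2 = 22, so sigma^4 = 484.
I = 1/(2*484) = 1/968 = 0.001033

0.001033


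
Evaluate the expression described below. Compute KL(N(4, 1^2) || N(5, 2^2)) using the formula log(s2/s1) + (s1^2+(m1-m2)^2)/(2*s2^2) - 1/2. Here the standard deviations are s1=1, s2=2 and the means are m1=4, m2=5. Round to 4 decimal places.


KL divergence between normal distributions:
KL = log(s2/s1) + (s1^2 + (m1-m2)^2)/(2*s2^2) - 1/2.
log(2/1) = 0.693147.
(1^2 + (4-5)^2)/(2*2^2) = (1 + 1)/8 = 0.25.
KL = 0.693147 + 0.25 - 0.5 = 0.4431

0.4431


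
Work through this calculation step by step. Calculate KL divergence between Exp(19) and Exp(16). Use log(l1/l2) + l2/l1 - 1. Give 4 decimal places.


KL divergence for exponential family:
KL = log(l1/l2) + l2/l1 - 1.
log(19/16) = 0.17185.
16/19 = 0.842105.
KL = 0.17185 + 0.842105 - 1 = 0.0140

0.0140


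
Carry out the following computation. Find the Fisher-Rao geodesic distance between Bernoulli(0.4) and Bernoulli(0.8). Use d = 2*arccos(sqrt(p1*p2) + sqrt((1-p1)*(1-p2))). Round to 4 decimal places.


Geodesic distance on Bernoulli manifold:
d(p1,p2) = 2*arccos(sqrt(p1*p2) + sqrt((1-p1)*(1-p2))).
sqrt(p1*p2) = sqrt(0.4*0.8) = 0.565685.
sqrt((1-p1)*(1-p2)) = sqrt(0.6*0.2) = 0.34641.
arg = 0.565685 + 0.34641 = 0.912096.
d = 2*arccos(0.912096) = 0.8449

0.8449


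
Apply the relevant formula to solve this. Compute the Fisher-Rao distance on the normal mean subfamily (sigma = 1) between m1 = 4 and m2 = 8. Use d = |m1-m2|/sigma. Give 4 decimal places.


On the fixed-variance normal subfamily, geodesic distance = |m1-m2|/sigma.
|4 - 8| = 4.
sigma = 1.
d = 4/1 = 4.0000

4.0000


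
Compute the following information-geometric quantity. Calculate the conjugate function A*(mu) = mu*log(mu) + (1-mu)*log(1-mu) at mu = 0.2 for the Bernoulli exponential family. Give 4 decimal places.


Legendre transform for Bernoulli:
A*(mu) = mu*log(mu) + (1-mu)*log(1-mu).
mu = 0.2, 1-mu = 0.8.
mu*log(mu) = 0.2*log(0.2) = -0.321888.
(1-mu)*log(1-mu) = 0.8*log(0.8) = -0.178515.
A* = -0.321888 + -0.178515 = -0.5004

-0.5004


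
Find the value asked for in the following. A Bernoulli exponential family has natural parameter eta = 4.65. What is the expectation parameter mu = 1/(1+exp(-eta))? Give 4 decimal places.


Dual coordinate (expectation parameter) for Bernoulli:
mu = 1/(1+exp(-eta)).
eta = 4.65.
exp(-eta) = exp(-4.65) = 0.009562.
mu = 1/(1+0.009562) = 0.9905

0.9905


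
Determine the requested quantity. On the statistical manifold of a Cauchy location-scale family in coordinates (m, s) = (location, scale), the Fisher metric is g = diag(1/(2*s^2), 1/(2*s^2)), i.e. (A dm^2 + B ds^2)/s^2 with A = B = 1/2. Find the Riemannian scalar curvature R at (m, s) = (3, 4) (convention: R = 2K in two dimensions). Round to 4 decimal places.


The metric has the form g = (A dm^2 + B ds^2)/s^2 with A = 1/2, B = 1/2.
Substitute u = sqrt(A/B)*m: g = B*(du^2 + ds^2)/s^2, i.e. B times the
Poincare upper half-plane metric, which has constant Gaussian curvature -1.
Scaling a 2D metric by a constant c divides the Gaussian curvature by c,
so K = -1/B = -1/(1/2) = -2.0000 everywhere (the point (m, s) = (3, 4) is irrelevant:
the curvature is constant).
Scalar curvature in dimension 2: R = 2K = -2/(1/2) = -4.0000.

-4.0000


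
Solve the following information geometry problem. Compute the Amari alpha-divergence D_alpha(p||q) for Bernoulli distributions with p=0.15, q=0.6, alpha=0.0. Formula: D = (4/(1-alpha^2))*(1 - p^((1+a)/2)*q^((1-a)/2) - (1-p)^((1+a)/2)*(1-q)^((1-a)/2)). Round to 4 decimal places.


Amari alpha-divergence:
D = (4/(1-alpha^2))*(1 - p^((1+a)/2)*q^((1-a)/2) - (1-p)^((1+a)/2)*(1-q)^((1-a)/2)).
alpha = 0.0, p = 0.15, q = 0.6.
e1 = (1+alpha)/2 = 0.5, e2 = (1-alpha)/2 = 0.5.
t1 = p^e1 * q^e2 = 0.15^0.5 * 0.6^0.5 = 0.3.
t2 = (1-p)^e1 * (1-q)^e2 = 0.85^0.5 * 0.4^0.5 = 0.583095.
4/(1-alpha^2) = 4.0.
D = 4.0*(1 - 0.3 - 0.583095) = 0.4676

0.4676


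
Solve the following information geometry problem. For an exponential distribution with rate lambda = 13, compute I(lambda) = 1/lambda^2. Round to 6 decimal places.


Fisher information for exponential: I(lambda) = 1/lambda^2.
lambda = 13, lambda^2 = 169.
I = 1/169 = 0.005917

0.005917


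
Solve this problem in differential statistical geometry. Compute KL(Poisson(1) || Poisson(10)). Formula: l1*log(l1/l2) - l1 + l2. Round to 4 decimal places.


KL divergence for Poisson:
KL = l1*log(l1/l2) - l1 + l2.
l1 = 1, l2 = 10.
log(1/10) = -2.302585.
l1*log(l1/l2) = 1 * -2.302585 = -2.302585.
KL = -2.302585 - 1 + 10 = 6.6974

6.6974


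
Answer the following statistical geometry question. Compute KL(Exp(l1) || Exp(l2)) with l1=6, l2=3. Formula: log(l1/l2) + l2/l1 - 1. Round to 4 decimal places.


KL divergence for exponential family:
KL = log(l1/l2) + l2/l1 - 1.
log(6/3) = 0.693147.
3/6 = 0.5.
KL = 0.693147 + 0.5 - 1 = 0.1931

0.1931


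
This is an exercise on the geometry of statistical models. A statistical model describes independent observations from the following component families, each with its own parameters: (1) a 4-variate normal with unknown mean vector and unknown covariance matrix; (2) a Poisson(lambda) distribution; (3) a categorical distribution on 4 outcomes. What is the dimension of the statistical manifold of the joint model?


The dimension of a statistical manifold equals the number of free
(independent) real parameters of the model. For a product of independent
blocks the parameter counts add.
- 4-variate normal: 4 (mean) + 4*5/2 = 10 (symmetric covariance) = 14.
- Poisson (lambda): 1.
- categorical on 4 outcomes (probabilities sum to 1): 4-1 = 3.
Total = 14 + 1 + 3 = 18.
Dimension = 18

18


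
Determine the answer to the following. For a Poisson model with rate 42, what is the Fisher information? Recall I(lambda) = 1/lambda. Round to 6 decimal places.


Fisher information for Poisson: I(lambda) = 1/lambda.
lambda = 42.
I(lambda) = 1/42 = 0.023810

0.023810


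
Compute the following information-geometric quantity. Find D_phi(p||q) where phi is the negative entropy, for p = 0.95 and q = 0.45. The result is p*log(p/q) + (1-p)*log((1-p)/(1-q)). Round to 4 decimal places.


Bregman divergence with negative entropy generator:
D = p*log(p/q) + (1-p)*log((1-p)/(1-q)).
p = 0.95, q = 0.45.
p*log(p/q) = 0.95*log(0.95/0.45) = 0.709854.
(1-p)*log((1-p)/(1-q)) = 0.05*log(0.05/0.55) = -0.119895.
D = 0.709854 + -0.119895 = 0.5900

0.5900


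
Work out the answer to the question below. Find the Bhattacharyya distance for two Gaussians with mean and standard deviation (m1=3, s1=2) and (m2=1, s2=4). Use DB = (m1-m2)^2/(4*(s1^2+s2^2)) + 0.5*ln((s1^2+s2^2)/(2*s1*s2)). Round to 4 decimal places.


Bhattacharyya distance between two Gaussians:
DB = (m1-m2)^2/(4*(s1^2+s2^2)) + (1/2)*ln((s1^2+s2^2)/(2*s1*s2)).
(m1-m2)^2 = (2)^2 = 4.
s1^2+s2^2 = 4 + 16 = 20.
term1 = 4/80 = 0.05.
term2 = 0.5*ln(20/16.0) = 0.111572.
DB = 0.05 + 0.111572 = 0.1616

0.1616


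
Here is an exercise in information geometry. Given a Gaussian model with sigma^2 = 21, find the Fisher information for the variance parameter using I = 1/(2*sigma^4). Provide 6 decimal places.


Fisher information for variance: I(sigma^2) = 1/(2*sigma^4).
sigma^2 = 21, so sigma^4 = 441.
I = 1/(2*441) = 1/882 = 0.001134

0.001134


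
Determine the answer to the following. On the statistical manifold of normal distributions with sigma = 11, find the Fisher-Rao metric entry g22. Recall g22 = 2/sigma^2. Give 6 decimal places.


For the 2-parameter normal family, the Fisher metric has:
  g11 = 1/sigma^2, g22 = 2/sigma^2.
sigma = 11, sigma^2 = 121.
g22 = 0.016529

0.016529


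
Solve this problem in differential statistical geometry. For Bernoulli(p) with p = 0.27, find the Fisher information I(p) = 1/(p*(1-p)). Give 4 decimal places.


For Bernoulli(p), Fisher information is I(p) = 1/(p*(1-p)).
p = 0.27, 1-p = 0.73.
p*(1-p) = 0.1971.
I(p) = 1/0.1971 = 5.0736

5.0736


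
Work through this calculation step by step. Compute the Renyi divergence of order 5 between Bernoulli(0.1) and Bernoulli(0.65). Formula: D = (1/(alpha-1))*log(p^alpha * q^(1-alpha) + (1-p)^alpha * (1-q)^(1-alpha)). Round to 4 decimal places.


Renyi divergence of order alpha between Bernoulli distributions:
D = (1/(alpha-1))*log(p^alpha * q^(1-alpha) + (1-p)^alpha * (1-q)^(1-alpha)).
alpha = 5, p = 0.1, q = 0.65.
p^alpha * q^(1-alpha) = 0.1^5 * 0.65^-4 = 5.6e-05.
(1-p)^alpha * (1-q)^(1-alpha) = 0.9^5 * 0.35^-4 = 39.349604.
sum = 5.6e-05 + 39.349604 = 39.34966.
D = (1/4)*log(39.34966) = 0.9181

0.9181


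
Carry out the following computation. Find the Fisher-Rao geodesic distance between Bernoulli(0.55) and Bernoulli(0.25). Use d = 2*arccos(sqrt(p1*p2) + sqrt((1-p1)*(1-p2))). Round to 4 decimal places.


Geodesic distance on Bernoulli manifold:
d(p1,p2) = 2*arccos(sqrt(p1*p2) + sqrt((1-p1)*(1-p2))).
sqrt(p1*p2) = sqrt(0.55*0.25) = 0.37081.
sqrt((1-p1)*(1-p2)) = sqrt(0.45*0.75) = 0.580948.
arg = 0.37081 + 0.580948 = 0.951757.
d = 2*arccos(0.951757) = 0.6238

0.6238


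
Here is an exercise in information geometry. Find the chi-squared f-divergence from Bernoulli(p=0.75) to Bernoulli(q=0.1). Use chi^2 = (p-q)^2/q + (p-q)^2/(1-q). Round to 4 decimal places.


Chi-squared divergence between Bernoulli distributions:
chi^2 = (p-q)^2/q + (p-q)^2/(1-q).
p = 0.75, q = 0.1, p-q = 0.65.
(p-q)^2 = 0.4225.
term1 = 0.4225/0.1 = 4.225.
term2 = 0.4225/0.9 = 0.469444.
chi^2 = 4.225 + 0.469444 = 4.6944

4.6944


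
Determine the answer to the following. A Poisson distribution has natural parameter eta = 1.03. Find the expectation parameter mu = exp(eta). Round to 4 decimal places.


Expectation parameter for Poisson exponential family:
mu = exp(eta).
eta = 1.03.
mu = exp(1.03) = 2.8011

2.8011


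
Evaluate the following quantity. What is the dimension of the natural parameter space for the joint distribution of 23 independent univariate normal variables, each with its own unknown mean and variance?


Exponential family dimension calculation:
Each univariate normal has two natural parameters (mu/sigma^2 and -1/(2 sigma^2)).
With 23 independent components, dim = 2 * 23 = 46.

46


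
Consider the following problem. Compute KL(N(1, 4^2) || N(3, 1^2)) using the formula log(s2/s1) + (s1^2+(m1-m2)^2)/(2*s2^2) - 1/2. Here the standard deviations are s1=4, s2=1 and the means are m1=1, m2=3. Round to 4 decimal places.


KL divergence between normal distributions:
KL = log(s2/s1) + (s1^2 + (m1-m2)^2)/(2*s2^2) - 1/2.
log(1/4) = -1.386294.
(4^2 + (1-3)^2)/(2*1^2) = (16 + 4)/2 = 10.0.
KL = -1.386294 + 10.0 - 0.5 = 8.1137

8.1137


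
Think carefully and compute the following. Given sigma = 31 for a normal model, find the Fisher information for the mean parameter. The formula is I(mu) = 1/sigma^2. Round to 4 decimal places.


The Fisher information for the mean of a normal distribution is I(mu) = 1/sigma^2.
sigma = 31, so sigma^2 = 961.
I(mu) = 1/961 = 0.0010

0.0010


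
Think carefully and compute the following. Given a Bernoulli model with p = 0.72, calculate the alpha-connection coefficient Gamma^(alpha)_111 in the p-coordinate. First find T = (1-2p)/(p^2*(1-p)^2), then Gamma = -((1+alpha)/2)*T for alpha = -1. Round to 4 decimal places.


Skewness (Amari-Chentsov) tensor: T = (1-2p)/(p^2*(1-p)^2).
p = 0.72, 1-2p = -0.44, p^2 = 0.5184, (1-p)^2 = 0.0784.
T = -0.44/(0.5184 * 0.0784) = -10.82609.
In the p-coordinate, Gamma^(alpha) = Gamma^(0) - (alpha/2)*T with Gamma^(0) = (1/2)*g'(p) = -T/2,
so Gamma^(alpha) = -((1+alpha)/2)*T.
alpha = -1, -(1+alpha)/2 = 0.0.
Gamma = 0.0 * -10.82609 = 0.0000

0.0000


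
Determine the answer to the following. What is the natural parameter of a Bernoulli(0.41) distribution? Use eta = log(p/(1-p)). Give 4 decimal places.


Natural parameter for Bernoulli: eta = log(p/(1-p)).
p = 0.41, 1-p = 0.59.
p/(1-p) = 0.694915.
eta = log(0.694915) = -0.3640

-0.3640


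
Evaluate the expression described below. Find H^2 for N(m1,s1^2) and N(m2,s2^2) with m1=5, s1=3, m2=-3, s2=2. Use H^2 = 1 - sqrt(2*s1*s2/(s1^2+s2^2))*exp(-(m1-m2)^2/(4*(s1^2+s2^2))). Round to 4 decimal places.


Squared Hellinger distance for Gaussians:
H^2 = 1 - sqrt(2*s1*s2/(s1^2+s2^2)) * exp(-(m1-m2)^2/(4*(s1^2+s2^2))).
s1^2 = 9, s2^2 = 4, s1^2+s2^2 = 13.
sqrt(2*3*2/(13)) = 0.960769.
(m1-m2)^2 = (8)^2 = 64.
exp(-64/(4*13)) = exp(-1.230769) = 0.292068.
H^2 = 1 - 0.960769*0.292068 = 0.7194

0.7194


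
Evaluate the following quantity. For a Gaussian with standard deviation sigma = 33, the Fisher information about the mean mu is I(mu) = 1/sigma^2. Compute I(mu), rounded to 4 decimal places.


The Fisher information for the mean of a normal distribution is I(mu) = 1/sigma^2.
sigma = 33, so sigma^2 = 1089.
I(mu) = 1/1089 = 0.0009

0.0009


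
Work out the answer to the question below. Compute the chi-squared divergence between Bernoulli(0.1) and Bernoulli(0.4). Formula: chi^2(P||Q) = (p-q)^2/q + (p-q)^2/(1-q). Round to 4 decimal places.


Chi-squared divergence between Bernoulli distributions:
chi^2 = (p-q)^2/q + (p-q)^2/(1-q).
p = 0.1, q = 0.4, p-q = -0.3.
(p-q)^2 = 0.09.
term1 = 0.09/0.4 = 0.225.
term2 = 0.09/0.6 = 0.15.
chi^2 = 0.225 + 0.15 = 0.3750

0.3750


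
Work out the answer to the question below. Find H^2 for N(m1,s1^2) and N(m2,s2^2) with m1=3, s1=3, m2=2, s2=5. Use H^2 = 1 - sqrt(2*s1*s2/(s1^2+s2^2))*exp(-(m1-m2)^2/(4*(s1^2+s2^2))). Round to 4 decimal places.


Squared Hellinger distance for Gaussians:
H^2 = 1 - sqrt(2*s1*s2/(s1^2+s2^2)) * exp(-(m1-m2)^2/(4*(s1^2+s2^2))).
s1^2 = 9, s2^2 = 25, s1^2+s2^2 = 34.
sqrt(2*3*5/(34)) = 0.939336.
(m1-m2)^2 = (1)^2 = 1.
exp(-1/(4*34)) = exp(-0.007353) = 0.992674.
H^2 = 1 - 0.939336*0.992674 = 0.0675

0.0675


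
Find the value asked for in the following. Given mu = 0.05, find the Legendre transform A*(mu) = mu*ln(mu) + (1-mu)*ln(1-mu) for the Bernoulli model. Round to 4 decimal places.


Legendre transform for Bernoulli:
A*(mu) = mu*log(mu) + (1-mu)*log(1-mu).
mu = 0.05, 1-mu = 0.95.
mu*log(mu) = 0.05*log(0.05) = -0.149787.
(1-mu)*log(1-mu) = 0.95*log(0.95) = -0.048729.
A* = -0.149787 + -0.048729 = -0.1985

-0.1985


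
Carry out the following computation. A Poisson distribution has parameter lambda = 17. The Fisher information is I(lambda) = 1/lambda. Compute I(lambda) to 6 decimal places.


Fisher information for Poisson: I(lambda) = 1/lambda.
lambda = 17.
I(lambda) = 1/17 = 0.058824

0.058824


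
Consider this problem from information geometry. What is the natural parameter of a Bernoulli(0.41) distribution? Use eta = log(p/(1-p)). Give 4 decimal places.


Natural parameter for Bernoulli: eta = log(p/(1-p)).
p = 0.41, 1-p = 0.59.
p/(1-p) = 0.694915.
eta = log(0.694915) = -0.3640

-0.3640


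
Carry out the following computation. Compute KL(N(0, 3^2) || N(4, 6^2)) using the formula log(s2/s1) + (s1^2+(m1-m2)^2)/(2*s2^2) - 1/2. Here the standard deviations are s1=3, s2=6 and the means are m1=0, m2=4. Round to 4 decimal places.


KL divergence between normal distributions:
KL = log(s2/s1) + (s1^2 + (m1-m2)^2)/(2*s2^2) - 1/2.
log(6/3) = 0.693147.
(3^2 + (0-4)^2)/(2*6^2) = (9 + 16)/72 = 0.347222.
KL = 0.693147 + 0.347222 - 0.5 = 0.5404

0.5404


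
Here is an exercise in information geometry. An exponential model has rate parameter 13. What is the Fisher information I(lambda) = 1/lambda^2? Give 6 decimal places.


Fisher information for exponential: I(lambda) = 1/lambda^2.
lambda = 13, lambda^2 = 169.
I = 1/169 = 0.005917

0.005917


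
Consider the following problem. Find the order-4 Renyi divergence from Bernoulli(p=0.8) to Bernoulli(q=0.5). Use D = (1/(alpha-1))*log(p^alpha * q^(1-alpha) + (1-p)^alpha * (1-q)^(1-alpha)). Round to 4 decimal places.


Renyi divergence of order alpha between Bernoulli distributions:
D = (1/(alpha-1))*log(p^alpha * q^(1-alpha) + (1-p)^alpha * (1-q)^(1-alpha)).
alpha = 4, p = 0.8, q = 0.5.
p^alpha * q^(1-alpha) = 0.8^4 * 0.5^-3 = 3.2768.
(1-p)^alpha * (1-q)^(1-alpha) = 0.2^4 * 0.5^-3 = 0.0128.
sum = 3.2768 + 0.0128 = 3.2896.
D = (1/3)*log(3.2896) = 0.3969

0.3969


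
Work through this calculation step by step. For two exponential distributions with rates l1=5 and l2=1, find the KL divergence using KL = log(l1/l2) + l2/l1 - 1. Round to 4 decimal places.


KL divergence for exponential family:
KL = log(l1/l2) + l2/l1 - 1.
log(5/1) = 1.609438.
1/5 = 0.2.
KL = 1.609438 + 0.2 - 1 = 0.8094

0.8094


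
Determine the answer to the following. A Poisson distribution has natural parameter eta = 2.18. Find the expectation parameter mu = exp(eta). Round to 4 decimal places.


Expectation parameter for Poisson exponential family:
mu = exp(eta).
eta = 2.18.
mu = exp(2.18) = 8.8463

8.8463


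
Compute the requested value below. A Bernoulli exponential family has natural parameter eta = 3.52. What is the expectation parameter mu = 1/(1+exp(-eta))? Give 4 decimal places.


Dual coordinate (expectation parameter) for Bernoulli:
mu = 1/(1+exp(-eta)).
eta = 3.52.
exp(-eta) = exp(-3.52) = 0.029599.
mu = 1/(1+0.029599) = 0.9713

0.9713


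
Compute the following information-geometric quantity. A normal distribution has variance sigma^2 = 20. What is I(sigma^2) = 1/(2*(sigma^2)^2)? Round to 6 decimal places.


Fisher information for variance: I(sigma^2) = 1/(2*sigma^4).
sigma^2 = 20, so sigma^4 = 400.
I = 1/(2*400) = 1/800 = 0.001250

0.001250


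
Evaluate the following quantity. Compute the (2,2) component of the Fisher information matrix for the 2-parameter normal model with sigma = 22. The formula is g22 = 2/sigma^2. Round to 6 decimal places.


For the 2-parameter normal family, the Fisher metric has:
  g11 = 1/sigma^2, g22 = 2/sigma^2.
sigma = 22, sigma^2 = 484.
g22 = 0.004132

0.004132


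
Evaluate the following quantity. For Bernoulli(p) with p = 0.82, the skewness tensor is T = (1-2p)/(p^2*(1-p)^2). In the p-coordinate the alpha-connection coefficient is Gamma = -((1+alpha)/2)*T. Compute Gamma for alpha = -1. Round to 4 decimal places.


Skewness (Amari-Chentsov) tensor: T = (1-2p)/(p^2*(1-p)^2).
p = 0.82, 1-2p = -0.64, p^2 = 0.6724, (1-p)^2 = 0.0324.
T = -0.64/(0.6724 * 0.0324) = -29.376988.
In the p-coordinate, Gamma^(alpha) = Gamma^(0) - (alpha/2)*T with Gamma^(0) = (1/2)*g'(p) = -T/2,
so Gamma^(alpha) = -((1+alpha)/2)*T.
alpha = -1, -(1+alpha)/2 = 0.0.
Gamma = 0.0 * -29.376988 = 0.0000

0.0000


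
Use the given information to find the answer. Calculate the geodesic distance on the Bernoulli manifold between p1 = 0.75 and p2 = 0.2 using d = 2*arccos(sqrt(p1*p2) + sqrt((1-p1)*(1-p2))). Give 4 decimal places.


Geodesic distance on Bernoulli manifold:
d(p1,p2) = 2*arccos(sqrt(p1*p2) + sqrt((1-p1)*(1-p2))).
sqrt(p1*p2) = sqrt(0.75*0.2) = 0.387298.
sqrt((1-p1)*(1-p2)) = sqrt(0.25*0.8) = 0.447214.
arg = 0.387298 + 0.447214 = 0.834512.
d = 2*arccos(0.834512) = 1.1671

1.1671


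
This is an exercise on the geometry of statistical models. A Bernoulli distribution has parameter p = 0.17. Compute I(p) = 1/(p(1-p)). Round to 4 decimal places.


For Bernoulli(p), Fisher information is I(p) = 1/(p*(1-p)).
p = 0.17, 1-p = 0.83.
p*(1-p) = 0.1411.
I(p) = 1/0.1411 = 7.0872

7.0872


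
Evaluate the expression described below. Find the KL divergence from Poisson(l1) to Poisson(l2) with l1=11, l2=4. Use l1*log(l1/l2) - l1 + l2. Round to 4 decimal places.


KL divergence for Poisson:
KL = l1*log(l1/l2) - l1 + l2.
l1 = 11, l2 = 4.
log(11/4) = 1.011601.
l1*log(l1/l2) = 11 * 1.011601 = 11.12761.
KL = 11.12761 - 11 + 4 = 4.1276

4.1276


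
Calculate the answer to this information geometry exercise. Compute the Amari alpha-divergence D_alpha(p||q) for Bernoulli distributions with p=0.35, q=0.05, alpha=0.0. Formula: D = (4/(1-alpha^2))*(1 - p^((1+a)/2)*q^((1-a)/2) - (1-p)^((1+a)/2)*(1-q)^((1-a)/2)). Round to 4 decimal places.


Amari alpha-divergence:
D = (4/(1-alpha^2))*(1 - p^((1+a)/2)*q^((1-a)/2) - (1-p)^((1+a)/2)*(1-q)^((1-a)/2)).
alpha = 0.0, p = 0.35, q = 0.05.
e1 = (1+alpha)/2 = 0.5, e2 = (1-alpha)/2 = 0.5.
t1 = p^e1 * q^e2 = 0.35^0.5 * 0.05^0.5 = 0.132288.
t2 = (1-p)^e1 * (1-q)^e2 = 0.65^0.5 * 0.95^0.5 = 0.785812.
4/(1-alpha^2) = 4.0.
D = 4.0*(1 - 0.132288 - 0.785812) = 0.3276

0.3276
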